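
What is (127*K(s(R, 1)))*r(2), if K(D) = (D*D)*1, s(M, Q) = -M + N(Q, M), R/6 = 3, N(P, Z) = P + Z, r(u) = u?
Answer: 254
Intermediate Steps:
R = 18 (R = 6*3 = 18)
s(M, Q) = Q (s(M, Q) = -M + (Q + M) = -M + (M + Q) = Q)
K(D) = D**2 (K(D) = D**2*1 = D**2)
(127*K(s(R, 1)))*r(2) = (127*1**2)*2 = (127*1)*2 = 127*2 = 254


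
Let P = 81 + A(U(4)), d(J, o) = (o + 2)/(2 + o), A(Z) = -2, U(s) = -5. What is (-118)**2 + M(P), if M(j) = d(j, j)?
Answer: 13925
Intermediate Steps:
d(J, o) = 1 (d(J, o) = (2 + o)/(2 + o) = 1)
P = 79 (P = 81 - 2 = 79)
M(j) = 1
(-118)**2 + M(P) = (-118)**2 + 1 = 13924 + 1 = 13925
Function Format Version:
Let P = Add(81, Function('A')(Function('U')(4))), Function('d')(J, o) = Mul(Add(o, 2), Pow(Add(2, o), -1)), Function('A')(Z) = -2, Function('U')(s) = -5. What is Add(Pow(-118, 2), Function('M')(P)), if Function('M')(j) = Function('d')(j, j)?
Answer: 13925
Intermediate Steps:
Function('d')(J, o) = 1 (Function('d')(J, o) = Mul(Add(2, o), Pow(Add(2, o), -1)) = 1)
P = 79 (P = Add(81, -2) = 79)
Function('M')(j) = 1
Add(Pow(-118, 2), Function('M')(P)) = Add(Pow(-118, 2), 1) = Add(13924, 1) = 13925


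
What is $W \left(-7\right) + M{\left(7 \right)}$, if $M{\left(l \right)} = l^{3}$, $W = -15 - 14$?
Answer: $546$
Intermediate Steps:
$W = -29$
$W \left(-7\right) + M{\left(7 \right)} = \left(-29\right) \left(-7\right) + 7^{3} = 203 + 343 = 546$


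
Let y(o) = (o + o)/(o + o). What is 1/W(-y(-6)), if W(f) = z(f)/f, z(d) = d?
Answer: 1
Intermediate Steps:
y(o) = 1 (y(o) = (2*o)/((2*o)) = (2*o)*(1/(2*o)) = 1)
W(f) = 1 (W(f) = f/f = 1)
1/W(-y(-6)) = 1/1 = 1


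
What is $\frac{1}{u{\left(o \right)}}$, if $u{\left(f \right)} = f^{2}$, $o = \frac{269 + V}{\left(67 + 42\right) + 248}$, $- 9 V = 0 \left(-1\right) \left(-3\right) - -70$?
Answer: $\frac{10323369}{5527201} \approx 1.8677$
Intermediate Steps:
$V = - \frac{70}{9}$ ($V = - \frac{0 \left(-1\right) \left(-3\right) - -70}{9} = - \frac{0 \left(-3\right) + 70}{9} = - \frac{0 + 70}{9} = \left(- \frac{1}{9}\right) 70 = - \frac{70}{9} \approx -7.7778$)
$o = \frac{2351}{3213}$ ($o = \frac{269 - \frac{70}{9}}{\left(67 + 42\right) + 248} = \frac{2351}{9 \left(109 + 248\right)} = \frac{2351}{9 \cdot 357} = \frac{2351}{9} \cdot \frac{1}{357} = \frac{2351}{3213} \approx 0.73172$)
$\frac{1}{u{\left(o \right)}} = \frac{1}{\left(\frac{2351}{3213}\right)^{2}} = \frac{1}{\frac{5527201}{10323369}} = \frac{10323369}{5527201}$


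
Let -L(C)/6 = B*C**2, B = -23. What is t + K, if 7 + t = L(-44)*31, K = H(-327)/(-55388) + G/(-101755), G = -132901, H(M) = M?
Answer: 46678541426668413/5636005940 ≈ 8.2822e+6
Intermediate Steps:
L(C) = 138*C**2 (L(C) = -(-138)*C**2 = 138*C**2)
K = 7394394473/5636005940 (K = -327/(-55388) - 132901/(-101755) = -327*(-1/55388) - 132901*(-1/101755) = 327/55388 + 132901/101755 = 7394394473/5636005940 ≈ 1.3120)
t = 8282201 (t = -7 + (138*(-44)**2)*31 = -7 + (138*1936)*31 = -7 + 267168*31 = -7 + 8282208 = 8282201)
t + K = 8282201 + 7394394473/5636005940 = 46678541426668413/5636005940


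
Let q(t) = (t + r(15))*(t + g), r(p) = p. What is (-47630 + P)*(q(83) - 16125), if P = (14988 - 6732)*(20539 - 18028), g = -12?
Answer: -189602766062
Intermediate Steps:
P = 20730816 (P = 8256*2511 = 20730816)
q(t) = (-12 + t)*(15 + t) (q(t) = (t + 15)*(t - 12) = (15 + t)*(-12 + t) = (-12 + t)*(15 + t))
(-47630 + P)*(q(83) - 16125) = (-47630 + 20730816)*((-180 + 83² + 3*83) - 16125) = 20683186*((-180 + 6889 + 249) - 16125) = 20683186*(6958 - 16125) = 20683186*(-9167) = -189602766062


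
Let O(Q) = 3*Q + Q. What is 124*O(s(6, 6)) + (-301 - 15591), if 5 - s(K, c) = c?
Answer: -16388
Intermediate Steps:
s(K, c) = 5 - c
O(Q) = 4*Q
124*O(s(6, 6)) + (-301 - 15591) = 124*(4*(5 - 1*6)) + (-301 - 15591) = 124*(4*(5 - 6)) - 15892 = 124*(4*(-1)) - 15892 = 124*(-4) - 15892 = -496 - 15892 = -16388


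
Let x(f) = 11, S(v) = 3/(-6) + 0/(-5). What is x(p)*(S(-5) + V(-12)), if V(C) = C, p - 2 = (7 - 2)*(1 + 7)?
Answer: -275/2 ≈ -137.50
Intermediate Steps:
S(v) = -½ (S(v) = 3*(-⅙) + 0*(-⅕) = -½ + 0 = -½)
p = 42 (p = 2 + (7 - 2)*(1 + 7) = 2 + 5*8 = 2 + 40 = 42)
x(p)*(S(-5) + V(-12)) = 11*(-½ - 12) = 11*(-25/2) = -275/2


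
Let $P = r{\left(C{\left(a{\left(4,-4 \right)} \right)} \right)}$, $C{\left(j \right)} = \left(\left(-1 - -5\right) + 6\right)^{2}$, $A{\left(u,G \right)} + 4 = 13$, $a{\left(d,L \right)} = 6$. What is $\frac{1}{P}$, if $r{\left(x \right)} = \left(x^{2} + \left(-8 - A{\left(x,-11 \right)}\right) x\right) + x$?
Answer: $\frac{1}{8400} \approx 0.00011905$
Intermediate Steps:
$A{\left(u,G \right)} = 9$ ($A{\left(u,G \right)} = -4 + 13 = 9$)
$C{\left(j \right)} = 100$ ($C{\left(j \right)} = \left(\left(-1 + 5\right) + 6\right)^{2} = \left(4 + 6\right)^{2} = 10^{2} = 100$)
$r{\left(x \right)} = x^{2} - 16 x$ ($r{\left(x \right)} = \left(x^{2} + \left(-8 - 9\right) x\right) + x = \left(x^{2} - 17 x\right) + x = x^{2} - 16 x$)
$P = 8400$ ($P = 100 \left(-16 + 100\right) = 100 \cdot 84 = 8400$)
$\frac{1}{P} = \frac{1}{8400}$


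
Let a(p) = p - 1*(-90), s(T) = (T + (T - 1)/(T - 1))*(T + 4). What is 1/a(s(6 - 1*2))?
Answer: 1/130 ≈ 0.0076923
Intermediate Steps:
s(T) = (1 + T)*(4 + T) (s(T) = (T + (-1 + T)/(-1 + T))*(4 + T) = (T + 1)*(4 + T) = (1 + T)*(4 + T))
a(p) = 90 + p (a(p) = p + 90 = 90 + p)
1/a(s(6 - 1*2)) = 1/(90 + (4 + (6 - 1*2)² + 5*(6 - 1*2))) = 1/(90 + (4 + (6 - 2)² + 5*(6 - 2))) = 1/(90 + (4 + 4² + 5*4)) = 1/(90 + (4 + 16 + 20)) = 1/(90 + 40) = 1/130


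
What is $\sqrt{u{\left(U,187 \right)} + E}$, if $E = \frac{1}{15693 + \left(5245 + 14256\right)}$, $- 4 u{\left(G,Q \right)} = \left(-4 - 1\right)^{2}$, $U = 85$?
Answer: $\frac{i \sqrt{7741325031}}{35194} \approx 2.5 i$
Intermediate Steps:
$u{\left(G,Q \right)} = - \frac{25}{4}$ ($u{\left(G,Q \right)} = - \frac{\left(-4 - 1\right)^{2}}{4} = - \frac{\left(-5\right)^{2}}{4} = \left(- \frac{1}{4}\right) 25 = - \frac{25}{4}$)
$E = \frac{1}{35194}$ ($E = \frac{1}{15693 + 19501} = \frac{1}{35194} \approx 2.8414 \cdot 10^{-5}$)
$\sqrt{u{\left(U,187 \right)} + E} = \sqrt{- \frac{25}{4} + \frac{1}{35194}} = \sqrt{- \frac{439923}{70388}} = \frac{i \sqrt{7741325031}}{35194}$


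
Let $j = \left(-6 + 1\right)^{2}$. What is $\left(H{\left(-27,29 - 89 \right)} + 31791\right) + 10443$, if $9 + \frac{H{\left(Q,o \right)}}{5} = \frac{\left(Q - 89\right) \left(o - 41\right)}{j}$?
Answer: $\frac{222661}{5} \approx 44532.0$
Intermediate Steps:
$j = 25$ ($j = \left(-5\right)^{2} = 25$)
$H{\left(Q,o \right)} = -45 + \frac{\left(-89 + Q\right) \left(-41 + o\right)}{5}$ ($H{\left(Q,o \right)} = -45 + 5 \frac{\left(Q - 89\right) \left(o - 41\right)}{25} = -45 + 5 \left(-89 + Q\right) \left(-41 + o\right) \frac{1}{25} = -45 + 5 \frac{\left(-89 + Q\right) \left(-41 + o\right)}{25} = -45 + \frac{\left(-89 + Q\right) \left(-41 + o\right)}{5}$)
$\left(H{\left(-27,29 - 89 \right)} + 31791\right) + 10443 = \left(\left(\frac{3424}{5} - \frac{89 \left(29 - 89\right)}{5} - - \frac{1107}{5} + \frac{1}{5} \left(-27\right) \left(29 - 89\right)\right) + 31791\right) + 10443 = \left(\left(\frac{3424}{5} - \frac{89 \left(29 - 89\right)}{5} + \frac{1107}{5} + \frac{1}{5} \left(-27\right) \left(29 - 89\right)\right) + 31791\right) + 10443 = \left(\left(\frac{3424}{5} - -1068 + \frac{1107}{5} + \frac{1}{5} \left(-27\right) \left(-60\right)\right) + 31791\right) + 10443 = \left(\left(\frac{3424}{5} + 1068 + \frac{1107}{5} + 324\right) + 31791\right) + 10443 = \left(\frac{11491}{5} + 31791\right) + 10443 = \frac{170446}{5} + 10443 = \frac{222661}{5}$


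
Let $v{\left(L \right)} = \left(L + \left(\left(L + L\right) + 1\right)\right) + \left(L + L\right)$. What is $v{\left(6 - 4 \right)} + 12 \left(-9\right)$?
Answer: $-97$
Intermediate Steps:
$v{\left(L \right)} = 1 + 5 L$ ($v{\left(L \right)} = \left(L + \left(2 L + 1\right)\right) + 2 L = \left(L + \left(1 + 2 L\right)\right) + 2 L = \left(1 + 3 L\right) + 2 L = 1 + 5 L$)
$v{\left(6 - 4 \right)} + 12 \left(-9\right) = \left(1 + 5 \left(6 - 4\right)\right) + 12 \left(-9\right) = \left(1 + 5 \left(6 - 4\right)\right) - 108 = \left(1 + 5 \cdot 2\right) - 108 = \left(1 + 10\right) - 108 = 11 - 108 = -97$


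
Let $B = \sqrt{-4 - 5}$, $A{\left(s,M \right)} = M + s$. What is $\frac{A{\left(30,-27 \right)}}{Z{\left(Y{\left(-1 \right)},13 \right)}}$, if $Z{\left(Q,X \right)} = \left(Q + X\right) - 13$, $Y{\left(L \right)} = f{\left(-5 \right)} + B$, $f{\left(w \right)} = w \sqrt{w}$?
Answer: $\frac{9 i}{116} + \frac{15 i \sqrt{5}}{116} \approx 0.36673 i$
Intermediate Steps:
$f{\left(w \right)} = w^{\frac{3}{2}}$
$B = 3 i$ ($B = \sqrt{-9} = 3 i \approx 3.0 i$)
$Y{\left(L \right)} = 3 i - 5 i \sqrt{5}$ ($Y{\left(L \right)} = \left(-5\right)^{\frac{3}{2}} + 3 i = - 5 i \sqrt{5} + 3 i = 3 i - 5 i \sqrt{5}$)
$Z{\left(Q,X \right)} = -13 + Q + X$
$\frac{A{\left(30,-27 \right)}}{Z{\left(Y{\left(-1 \right)},13 \right)}} = \frac{-27 + 30}{-13 + i \left(3 - 5 \sqrt{5}\right) + 13} = \frac{3}{i \left(3 - 5 \sqrt{5}\right)} = 3 \left(- \frac{i}{3 - 5 \sqrt{5}}\right) = - \frac{3 i}{3 - 5 \sqrt{5}}$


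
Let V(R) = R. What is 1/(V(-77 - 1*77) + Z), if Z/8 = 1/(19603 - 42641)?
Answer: -11519/1773930 ≈ -0.0064935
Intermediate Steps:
Z = -4/11519 (Z = 8/(19603 - 42641) = 8/(-23038) = 8*(-1/23038) = -4/11519 ≈ -0.00034725)
1/(V(-77 - 1*77) + Z) = 1/((-77 - 1*77) - 4/11519) = 1/((-77 - 77) - 4/11519) = 1/(-154 - 4/11519) = 1/(-1773930/11519) = -11519/1773930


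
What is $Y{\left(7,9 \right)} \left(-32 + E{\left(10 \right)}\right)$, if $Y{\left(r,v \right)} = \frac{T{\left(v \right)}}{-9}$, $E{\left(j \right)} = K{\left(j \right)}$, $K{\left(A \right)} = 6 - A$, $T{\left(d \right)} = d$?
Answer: $36$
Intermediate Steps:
$E{\left(j \right)} = 6 - j$
$Y{\left(r,v \right)} = - \frac{v}{9}$ ($Y{\left(r,v \right)} = \frac{v}{-9} = v \left(- \frac{1}{9}\right) = - \frac{v}{9}$)
$Y{\left(7,9 \right)} \left(-32 + E{\left(10 \right)}\right) = \left(- \frac{1}{9}\right) 9 \left(-32 + \left(6 - 10\right)\right) = - (-32 + \left(6 - 10\right)) = - (-32 - 4) = \left(-1\right) \left(-36\right) = 36$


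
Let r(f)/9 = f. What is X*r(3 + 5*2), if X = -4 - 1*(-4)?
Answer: 0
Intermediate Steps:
r(f) = 9*f
X = 0 (X = -4 + 4 = 0)
X*r(3 + 5*2) = 0*(9*(3 + 5*2)) = 0*(9*(3 + 10)) = 0*(9*13) = 0*117 = 0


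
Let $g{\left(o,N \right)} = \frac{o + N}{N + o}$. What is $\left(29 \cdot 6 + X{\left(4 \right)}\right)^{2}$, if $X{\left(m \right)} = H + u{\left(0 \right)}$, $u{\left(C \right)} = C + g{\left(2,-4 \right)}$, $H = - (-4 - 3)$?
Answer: $33124$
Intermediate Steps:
$g{\left(o,N \right)} = 1$ ($g{\left(o,N \right)} = \frac{N + o}{N + o} = 1$)
$H = 7$ ($H = \left(-1\right) \left(-7\right) = 7$)
$u{\left(C \right)} = 1 + C$ ($u{\left(C \right)} = C + 1 = 1 + C$)
$X{\left(m \right)} = 8$ ($X{\left(m \right)} = 7 + \left(1 + 0\right) = 7 + 1 = 8$)
$\left(29 \cdot 6 + X{\left(4 \right)}\right)^{2} = \left(29 \cdot 6 + 8\right)^{2} = \left(174 + 8\right)^{2} = 182^{2} = 33124$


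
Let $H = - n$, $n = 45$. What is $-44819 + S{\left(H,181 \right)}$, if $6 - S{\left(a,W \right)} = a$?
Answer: $-44768$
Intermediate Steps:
$H = -45$ ($H = \left(-1\right) 45 = -45$)
$S{\left(a,W \right)} = 6 - a$
$-44819 + S{\left(H,181 \right)} = -44819 + \left(6 - -45\right) = -44819 + \left(6 + 45\right) = -44819 + 51 = -44768$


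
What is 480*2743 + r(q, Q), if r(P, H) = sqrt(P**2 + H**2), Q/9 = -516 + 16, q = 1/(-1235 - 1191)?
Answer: 1316640 + sqrt(119180889000001)/2426 ≈ 1.3211e+6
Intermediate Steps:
q = -1/2426 (q = 1/(-2426) = -1/2426 ≈ -0.00041220)
Q = -4500 (Q = 9*(-516 + 16) = 9*(-500) = -4500)
r(P, H) = sqrt(H**2 + P**2)
480*2743 + r(q, Q) = 480*2743 + sqrt((-4500)**2 + (-1/2426)**2) = 1316640 + sqrt(20250000 + 1/5885476) = 1316640 + sqrt(119180889000001/5885476) = 1316640 + sqrt(119180889000001)/2426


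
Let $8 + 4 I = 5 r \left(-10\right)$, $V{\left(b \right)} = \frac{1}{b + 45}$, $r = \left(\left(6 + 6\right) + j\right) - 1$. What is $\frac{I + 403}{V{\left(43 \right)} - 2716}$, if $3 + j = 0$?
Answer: $- \frac{26488}{239007} \approx -0.11083$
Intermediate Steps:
$j = -3$ ($j = -3 + 0 = -3$)
$r = 8$ ($r = \left(\left(6 + 6\right) - 3\right) - 1 = \left(12 - 3\right) - 1 = 9 - 1 = 8$)
$V{\left(b \right)} = \frac{1}{45 + b}$
$I = -102$ ($I = -2 + \frac{5 \cdot 8 \left(-10\right)}{4} = -2 + \frac{40 \left(-10\right)}{4} = -2 + \frac{1}{4} \left(-400\right) = -2 - 100 = -102$)
$\frac{I + 403}{V{\left(43 \right)} - 2716} = \frac{-102 + 403}{\frac{1}{45 + 43} - 2716} = \frac{301}{\frac{1}{88} - 2716} = \frac{301}{- \frac{239007}{88}} = 301 \left(- \frac{88}{239007}\right) = - \frac{26488}{239007}$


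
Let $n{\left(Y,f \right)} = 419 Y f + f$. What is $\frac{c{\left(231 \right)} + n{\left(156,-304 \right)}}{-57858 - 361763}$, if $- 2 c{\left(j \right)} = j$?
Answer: $\frac{39742151}{839242} \approx 47.355$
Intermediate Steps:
$c{\left(j \right)} = - \frac{j}{2}$
$n{\left(Y,f \right)} = f + 419 Y f$ ($n{\left(Y,f \right)} = 419 Y f + f = f + 419 Y f$)
$\frac{c{\left(231 \right)} + n{\left(156,-304 \right)}}{-57858 - 361763} = \frac{\left(- \frac{1}{2}\right) 231 - 304 \left(1 + 419 \cdot 156\right)}{-57858 - 361763} = \frac{- \frac{231}{2} - 304 \left(1 + 65364\right)}{-419621} = \left(- \frac{231}{2} - 19870960\right) \left(- \frac{1}{419621}\right) = \left(- \frac{39742151}{2}\right) \left(- \frac{1}{419621}\right) = \frac{39742151}{839242}$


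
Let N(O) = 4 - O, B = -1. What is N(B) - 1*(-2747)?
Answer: 2752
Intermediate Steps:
N(B) - 1*(-2747) = (4 - 1*(-1)) - 1*(-2747) = (4 + 1) + 2747 = 5 + 2747 = 2752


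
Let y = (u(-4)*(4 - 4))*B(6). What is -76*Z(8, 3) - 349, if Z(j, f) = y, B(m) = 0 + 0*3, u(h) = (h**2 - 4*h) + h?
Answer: -349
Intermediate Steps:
u(h) = h**2 - 3*h
B(m) = 0 (B(m) = 0 + 0 = 0)
y = 0 (y = ((-4*(-3 - 4))*(4 - 4))*0 = (-4*(-7)*0)*0 = (28*0)*0 = 0*0 = 0)
Z(j, f) = 0
-76*Z(8, 3) - 349 = -76*0 - 349 = 0 - 349 = -349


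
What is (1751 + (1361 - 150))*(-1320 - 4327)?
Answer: -16726414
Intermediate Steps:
(1751 + (1361 - 150))*(-1320 - 4327) = (1751 + 1211)*(-5647) = 2962*(-5647) = -16726414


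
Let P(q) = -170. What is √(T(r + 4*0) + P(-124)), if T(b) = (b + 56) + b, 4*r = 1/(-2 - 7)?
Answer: I*√4106/6 ≈ 10.68*I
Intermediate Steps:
r = -1/36 (r = 1/(4*(-2 - 7)) = (¼)/(-9) = (¼)*(-⅑) = -1/36 ≈ -0.027778)
T(b) = 56 + 2*b (T(b) = (56 + b) + b = 56 + 2*b)
√(T(r + 4*0) + P(-124)) = √((56 + 2*(-1/36 + 4*0)) - 170) = √((56 + 2*(-1/36 + 0)) - 170) = √((56 + 2*(-1/36)) - 170) = √((56 - 1/18) - 170) = √(1007/18 - 170) = √(-2053/18) = I*√4106/6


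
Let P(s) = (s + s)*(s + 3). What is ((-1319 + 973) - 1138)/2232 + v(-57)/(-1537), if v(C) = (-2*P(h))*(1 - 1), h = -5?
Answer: -371/558 ≈ -0.66487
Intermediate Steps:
P(s) = 2*s*(3 + s) (P(s) = (2*s)*(3 + s) = 2*s*(3 + s))
v(C) = 0 (v(C) = (-4*(-5)*(3 - 5))*(1 - 1) = -4*(-5)*(-2)*0 = -2*20*0 = -40*0 = 0)
((-1319 + 973) - 1138)/2232 + v(-57)/(-1537) = ((-1319 + 973) - 1138)/2232 + 0/(-1537) = (-346 - 1138)*(1/2232) + 0*(-1/1537) = -1484*1/2232 + 0 = -371/558 + 0 = -371/558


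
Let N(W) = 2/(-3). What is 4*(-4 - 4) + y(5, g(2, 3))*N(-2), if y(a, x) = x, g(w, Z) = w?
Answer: -100/3 ≈ -33.333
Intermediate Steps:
N(W) = -2/3 (N(W) = 2*(-1/3) = -2/3)
4*(-4 - 4) + y(5, g(2, 3))*N(-2) = 4*(-4 - 4) + 2*(-2/3) = 4*(-8) - 4/3 = -32 - 4/3 = -100/3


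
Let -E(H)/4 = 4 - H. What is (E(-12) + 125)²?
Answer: 3721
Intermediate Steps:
E(H) = -16 + 4*H (E(H) = -4*(4 - H) = -16 + 4*H)
(E(-12) + 125)² = ((-16 + 4*(-12)) + 125)² = ((-16 - 48) + 125)² = (-64 + 125)² = 61² = 3721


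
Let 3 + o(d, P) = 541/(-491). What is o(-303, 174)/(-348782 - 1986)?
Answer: 1007/86113544 ≈ 1.1694e-5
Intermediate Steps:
o(d, P) = -2014/491 (o(d, P) = -3 + 541/(-491) = -3 + 541*(-1/491) = -3 - 541/491 = -2014/491)
o(-303, 174)/(-348782 - 1986) = -2014/(491*(-348782 - 1986)) = -2014/491/(-350768) = -2014/491*(-1/350768) = 1007/86113544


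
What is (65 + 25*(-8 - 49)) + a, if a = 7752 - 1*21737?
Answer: -15345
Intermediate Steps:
a = -13985 (a = 7752 - 21737 = -13985)
(65 + 25*(-8 - 49)) + a = (65 + 25*(-8 - 49)) - 13985 = (65 + 25*(-57)) - 13985 = (65 - 1425) - 13985 = -1360 - 13985 = -15345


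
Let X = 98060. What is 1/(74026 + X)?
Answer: 1/172086 ≈ 5.8110e-6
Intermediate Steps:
1/(74026 + X) = 1/(74026 + 98060) = 1/172086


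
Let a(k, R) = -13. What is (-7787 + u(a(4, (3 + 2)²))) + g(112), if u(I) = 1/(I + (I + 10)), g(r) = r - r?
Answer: -124593/16 ≈ -7787.1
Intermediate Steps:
g(r) = 0
u(I) = 1/(10 + 2*I) (u(I) = 1/(I + (10 + I)) = 1/(10 + 2*I))
(-7787 + u(a(4, (3 + 2)²))) + g(112) = (-7787 + 1/(2*(5 - 13))) + 0 = (-7787 + (½)/(-8)) + 0 = (-7787 + (½)*(-⅛)) + 0 = (-7787 - 1/16) + 0 = -124593/16 + 0 = -124593/16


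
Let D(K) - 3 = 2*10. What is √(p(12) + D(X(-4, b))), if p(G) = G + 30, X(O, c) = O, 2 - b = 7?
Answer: √65 ≈ 8.0623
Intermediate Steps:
b = -5 (b = 2 - 1*7 = 2 - 7 = -5)
D(K) = 23 (D(K) = 3 + 2*10 = 3 + 20 = 23)
p(G) = 30 + G
√(p(12) + D(X(-4, b))) = √((30 + 12) + 23) = √(42 + 23) = √65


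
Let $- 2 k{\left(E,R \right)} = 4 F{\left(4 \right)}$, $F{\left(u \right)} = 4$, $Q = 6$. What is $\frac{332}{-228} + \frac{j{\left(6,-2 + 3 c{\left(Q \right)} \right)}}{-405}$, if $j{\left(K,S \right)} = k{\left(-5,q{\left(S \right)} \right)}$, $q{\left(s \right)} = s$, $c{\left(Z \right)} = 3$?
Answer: $- \frac{11053}{7695} \approx -1.4364$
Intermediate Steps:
$k{\left(E,R \right)} = -8$ ($k{\left(E,R \right)} = - \frac{4 \cdot 4}{2} = \left(- \frac{1}{2}\right) 16 = -8$)
$j{\left(K,S \right)} = -8$
$\frac{332}{-228} + \frac{j{\left(6,-2 + 3 c{\left(Q \right)} \right)}}{-405} = \frac{332}{-228} - \frac{8}{-405} = 332 \left(- \frac{1}{228}\right) - - \frac{8}{405} = - \frac{83}{57} + \frac{8}{405} = - \frac{11053}{7695}$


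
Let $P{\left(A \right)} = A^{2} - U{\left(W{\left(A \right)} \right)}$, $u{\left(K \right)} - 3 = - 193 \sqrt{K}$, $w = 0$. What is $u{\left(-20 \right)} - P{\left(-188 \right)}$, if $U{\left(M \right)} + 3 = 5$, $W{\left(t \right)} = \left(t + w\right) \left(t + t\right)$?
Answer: $-35339 - 386 i \sqrt{5} \approx -35339.0 - 863.12 i$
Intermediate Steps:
$W{\left(t \right)} = 2 t^{2}$ ($W{\left(t \right)} = \left(t + 0\right) \left(t + t\right) = t 2 t = 2 t^{2}$)
$U{\left(M \right)} = 2$ ($U{\left(M \right)} = -3 + 5 = 2$)
$u{\left(K \right)} = 3 - 193 \sqrt{K}$
$P{\left(A \right)} = -2 + A^{2}$ ($P{\left(A \right)} = A^{2} - 2 = -2 + A^{2}$)
$u{\left(-20 \right)} - P{\left(-188 \right)} = \left(3 - 193 \sqrt{-20}\right) - \left(-2 + \left(-188\right)^{2}\right) = \left(3 - 193 \cdot 2 i \sqrt{5}\right) - \left(-2 + 35344\right) = \left(3 - 386 i \sqrt{5}\right) - 35342 = -35339 - 386 i \sqrt{5}$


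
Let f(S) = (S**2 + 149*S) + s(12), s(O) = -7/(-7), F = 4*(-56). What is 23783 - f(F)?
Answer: 6982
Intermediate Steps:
F = -224
s(O) = 1 (s(O) = -7*(-1/7) = 1)
f(S) = 1 + S**2 + 149*S (f(S) = (S**2 + 149*S) + 1 = 1 + S**2 + 149*S)
23783 - f(F) = 23783 - (1 + (-224)**2 + 149*(-224)) = 23783 - (1 + 50176 - 33376) = 23783 - 1*16801 = 23783 - 16801 = 6982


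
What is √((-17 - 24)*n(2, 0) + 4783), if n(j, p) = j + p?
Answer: √4701 ≈ 68.564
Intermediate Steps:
√((-17 - 24)*n(2, 0) + 4783) = √((-17 - 24)*(2 + 0) + 4783) = √(-41*2 + 4783) = √(-82 + 4783) = √4701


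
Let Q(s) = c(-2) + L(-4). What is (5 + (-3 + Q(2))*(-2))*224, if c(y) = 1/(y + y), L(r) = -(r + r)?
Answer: -1008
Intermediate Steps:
L(r) = -2*r
c(y) = 1/(2*y)
Q(s) = 31/4 (Q(s) = (1/2)/(-2) - 2*(-4) = (1/2)*(-1/2) + 8 = -1/4 + 8 = 31/4)
(5 + (-3 + Q(2))*(-2))*224 = (5 + (-3 + 31/4)*(-2))*224 = (5 + (19/4)*(-2))*224 = (5 - 19/2)*224 = -9/2*224 = -1008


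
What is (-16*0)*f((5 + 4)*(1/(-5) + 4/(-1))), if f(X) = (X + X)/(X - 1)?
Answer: 0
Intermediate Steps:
f(X) = 2*X/(-1 + X) (f(X) = (2*X)/(-1 + X) = 2*X/(-1 + X))
(-16*0)*f((5 + 4)*(1/(-5) + 4/(-1))) = (-16*0)*(2*((5 + 4)*(1/(-5) + 4/(-1)))/(-1 + (5 + 4)*(1/(-5) + 4/(-1)))) = 0*(2*(9*(1*(-1/5) + 4*(-1)))/(-1 + 9*(1*(-1/5) + 4*(-1)))) = 0*(2*(9*(-1/5 - 4))/(-1 + 9*(-1/5 - 4))) = 0*(2*(9*(-21/5))/(-1 + 9*(-21/5))) = 0*(2*(-189/5)/(-1 - 189/5)) = 0*(2*(-189/5)/(-194/5)) = 0*(2*(-189/5)*(-5/194)) = 0*(189/97) = 0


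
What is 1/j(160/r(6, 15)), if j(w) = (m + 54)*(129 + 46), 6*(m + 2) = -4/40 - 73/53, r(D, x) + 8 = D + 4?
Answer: 212/1920065 ≈ 0.00011041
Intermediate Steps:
r(D, x) = -4 + D (r(D, x) = -8 + (D + 4) = -8 + (4 + D) = -4 + D)
m = -2381/1060 (m = -2 + (-4/40 - 73/53)/6 = -2 + (-4*1/40 - 73*1/53)/6 = -2 + (-1/10 - 73/53)/6 = -2 + (1/6)*(-783/530) = -2 - 261/1060 = -2381/1060 ≈ -2.2462)
j(w) = 1920065/212 (j(w) = (-2381/1060 + 54)*(129 + 46) = (54859/1060)*175 = 1920065/212)
1/j(160/r(6, 15)) = 1/(1920065/212) = 212/1920065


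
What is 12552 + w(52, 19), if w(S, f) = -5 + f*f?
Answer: 12908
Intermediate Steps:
w(S, f) = -5 + f²
12552 + w(52, 19) = 12552 + (-5 + 19²) = 12552 + (-5 + 361) = 12552 + 356 = 12908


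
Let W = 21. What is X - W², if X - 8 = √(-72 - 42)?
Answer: -433 + I*√114 ≈ -433.0 + 10.677*I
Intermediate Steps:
X = 8 + I*√114 (X = 8 + √(-72 - 42) = 8 + √(-114) = 8 + I*√114 ≈ 8.0 + 10.677*I)
X - W² = (8 + I*√114) - 1*21² = (8 + I*√114) - 1*441 = (8 + I*√114) - 441 = -433 + I*√114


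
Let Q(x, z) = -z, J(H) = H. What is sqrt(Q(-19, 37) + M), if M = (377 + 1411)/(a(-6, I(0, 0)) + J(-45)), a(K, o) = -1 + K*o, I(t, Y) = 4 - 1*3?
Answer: 4*I*sqrt(754)/13 ≈ 8.4489*I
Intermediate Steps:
I(t, Y) = 1 (I(t, Y) = 4 - 3 = 1)
M = -447/13 (M = (377 + 1411)/((-1 - 6*1) - 45) = 1788/((-1 - 6) - 45) = 1788/(-7 - 45) = 1788/(-52) = 1788*(-1/52) = -447/13 ≈ -34.385)
sqrt(Q(-19, 37) + M) = sqrt(-1*37 - 447/13) = sqrt(-37 - 447/13) = sqrt(-928/13) = 4*I*sqrt(754)/13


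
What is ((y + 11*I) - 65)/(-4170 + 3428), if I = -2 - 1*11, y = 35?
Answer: 173/742 ≈ 0.23315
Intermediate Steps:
I = -13 (I = -2 - 11 = -13)
((y + 11*I) - 65)/(-4170 + 3428) = ((35 + 11*(-13)) - 65)/(-4170 + 3428) = ((35 - 143) - 65)/(-742) = (-108 - 65)*(-1/742) = -173*(-1/742) = 173/742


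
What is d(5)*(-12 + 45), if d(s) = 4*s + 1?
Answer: 693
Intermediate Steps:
d(s) = 1 + 4*s
d(5)*(-12 + 45) = (1 + 4*5)*(-12 + 45) = (1 + 20)*33 = 21*33 = 693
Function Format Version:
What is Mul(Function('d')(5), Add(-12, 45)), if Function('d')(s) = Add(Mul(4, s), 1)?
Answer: 693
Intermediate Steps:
Function('d')(s) = Add(1, Mul(4, s))
Mul(Function('d')(5), Add(-12, 45)) = Mul(Add(1, Mul(4, 5)), Add(-12, 45)) = Mul(Add(1, 20), 33) = Mul(21, 33) = 693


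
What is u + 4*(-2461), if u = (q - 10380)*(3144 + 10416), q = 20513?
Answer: 137393636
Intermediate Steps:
u = 137403480 (u = (20513 - 10380)*(3144 + 10416) = 10133*13560 = 137403480)
u + 4*(-2461) = 137403480 + 4*(-2461) = 137403480 - 9844 = 137393636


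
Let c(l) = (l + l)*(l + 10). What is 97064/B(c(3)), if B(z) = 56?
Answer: 12133/7 ≈ 1733.3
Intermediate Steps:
c(l) = 2*l*(10 + l) (c(l) = (2*l)*(10 + l) = 2*l*(10 + l))
97064/B(c(3)) = 97064/56 = 97064*(1/56) = 12133/7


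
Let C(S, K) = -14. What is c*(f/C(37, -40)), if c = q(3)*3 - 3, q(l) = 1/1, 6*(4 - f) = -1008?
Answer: 0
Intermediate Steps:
f = 172 (f = 4 - ⅙*(-1008) = 4 + 168 = 172)
q(l) = 1
c = 0 (c = 1*3 - 3 = 3 - 3 = 0)
c*(f/C(37, -40)) = 0*(172/(-14)) = 0*(172*(-1/14)) = 0*(-86/7) = 0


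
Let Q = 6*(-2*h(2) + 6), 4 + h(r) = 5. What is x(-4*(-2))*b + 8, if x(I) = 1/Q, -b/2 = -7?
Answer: 103/12 ≈ 8.5833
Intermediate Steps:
h(r) = 1 (h(r) = -4 + 5 = 1)
b = 14 (b = -2*(-7) = 14)
Q = 24 (Q = 6*(-2*1 + 6) = 6*(-2 + 6) = 6*4 = 24)
x(I) = 1/24
x(-4*(-2))*b + 8 = (1/24)*14 + 8 = 7/12 + 8 = 103/12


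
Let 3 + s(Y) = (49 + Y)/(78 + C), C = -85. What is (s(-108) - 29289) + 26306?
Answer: -20843/7 ≈ -2977.6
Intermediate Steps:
s(Y) = -10 - Y/7 (s(Y) = -3 + (49 + Y)/(78 - 85) = -3 + (49 + Y)/(-7) = -3 + (49 + Y)*(-⅐) = -3 + (-7 - Y/7) = -10 - Y/7)
(s(-108) - 29289) + 26306 = ((-10 - ⅐*(-108)) - 29289) + 26306 = ((-10 + 108/7) - 29289) + 26306 = (38/7 - 29289) + 26306 = -204985/7 + 26306 = -20843/7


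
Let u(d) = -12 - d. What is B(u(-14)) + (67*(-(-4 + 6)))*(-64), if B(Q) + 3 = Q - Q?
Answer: 8573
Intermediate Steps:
B(Q) = -3 (B(Q) = -3 + (Q - Q) = -3 + 0 = -3)
B(u(-14)) + (67*(-(-4 + 6)))*(-64) = -3 + (67*(-(-4 + 6)))*(-64) = -3 + (67*(-1*2))*(-64) = -3 + (67*(-2))*(-64) = -3 - 134*(-64) = -3 + 8576 = 8573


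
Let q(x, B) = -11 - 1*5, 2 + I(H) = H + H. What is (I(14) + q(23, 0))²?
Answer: 100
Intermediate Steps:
I(H) = -2 + 2*H (I(H) = -2 + (H + H) = -2 + 2*H)
q(x, B) = -16 (q(x, B) = -11 - 5 = -16)
(I(14) + q(23, 0))² = ((-2 + 2*14) - 16)² = ((-2 + 28) - 16)² = (26 - 16)² = 10² = 100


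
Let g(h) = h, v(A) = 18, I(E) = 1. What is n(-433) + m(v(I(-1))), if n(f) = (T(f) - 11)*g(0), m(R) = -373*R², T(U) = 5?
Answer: -120852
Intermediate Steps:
n(f) = 0 (n(f) = (5 - 11)*0 = -6*0 = 0)
n(-433) + m(v(I(-1))) = 0 - 373*18² = 0 - 373*324 = 0 - 120852 = -120852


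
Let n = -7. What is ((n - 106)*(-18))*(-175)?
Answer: -355950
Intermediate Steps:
((n - 106)*(-18))*(-175) = ((-7 - 106)*(-18))*(-175) = -113*(-18)*(-175) = 2034*(-175) = -355950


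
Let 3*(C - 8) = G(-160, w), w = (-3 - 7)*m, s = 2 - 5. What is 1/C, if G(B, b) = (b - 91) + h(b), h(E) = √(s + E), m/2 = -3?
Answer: 21/8 + 3*√57/8 ≈ 5.4562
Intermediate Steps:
s = -3
m = -6 (m = 2*(-3) = -6)
w = 60 (w = (-3 - 7)*(-6) = -10*(-6) = 60)
h(E) = √(-3 + E)
G(B, b) = -91 + b + √(-3 + b) (G(B, b) = (b - 91) + √(-3 + b) = (-91 + b) + √(-3 + b) = -91 + b + √(-3 + b))
C = -7/3 + √57/3 (C = 8 + (-91 + 60 + √(-3 + 60))/3 = 8 + (-91 + 60 + √57)/3 = 8 + (-31 + √57)/3 = 8 + (-31/3 + √57/3) = -7/3 + √57/3 ≈ 0.18328)
1/C = 1/(-7/3 + √57/3)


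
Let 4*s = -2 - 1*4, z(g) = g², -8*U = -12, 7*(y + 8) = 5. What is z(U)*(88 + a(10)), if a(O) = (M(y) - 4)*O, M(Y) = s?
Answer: 297/4 ≈ 74.250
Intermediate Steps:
y = -51/7 (y = -8 + (⅐)*5 = -8 + 5/7 = -51/7 ≈ -7.2857)
U = 3/2 (U = -⅛*(-12) = 3/2 ≈ 1.5000)
s = -3/2 (s = (-2 - 1*4)/4 = (-2 - 4)/4 = (¼)*(-6) = -3/2 ≈ -1.5000)
M(Y) = -3/2
a(O) = -11*O/2 (a(O) = (-3/2 - 4)*O = -11*O/2)
z(U)*(88 + a(10)) = (3/2)²*(88 - 11/2*10) = 9*(88 - 55)/4 = (9/4)*33 = 297/4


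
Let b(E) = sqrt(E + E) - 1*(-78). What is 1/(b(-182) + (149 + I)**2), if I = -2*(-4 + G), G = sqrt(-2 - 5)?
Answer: I/(-2*sqrt(91) + 628*sqrt(7) + 24699*I) ≈ 4.0309e-5 + 2.6805e-6*I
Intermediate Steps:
G = I*sqrt(7) (G = sqrt(-7) = I*sqrt(7) ≈ 2.6458*I)
I = 8 - 2*I*sqrt(7) (I = -2*(-4 + I*sqrt(7)) = 8 - 2*I*sqrt(7) ≈ 8.0 - 5.2915*I)
b(E) = 78 + sqrt(2)*sqrt(E) (b(E) = sqrt(2*E) + 78 = sqrt(2)*sqrt(E) + 78 = 78 + sqrt(2)*sqrt(E))
1/(b(-182) + (149 + I)**2) = 1/((78 + sqrt(2)*sqrt(-182)) + (149 + (8 - 2*I*sqrt(7)))**2) = 1/((78 + sqrt(2)*(I*sqrt(182))) + (157 - 2*I*sqrt(7))**2) = 1/((78 + 2*I*sqrt(91)) + (157 - 2*I*sqrt(7))**2) = 1/(78 + (157 - 2*I*sqrt(7))**2 + 2*I*sqrt(91))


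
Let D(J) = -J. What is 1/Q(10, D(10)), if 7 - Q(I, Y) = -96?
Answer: 1/103 ≈ 0.0097087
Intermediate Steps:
Q(I, Y) = 103 (Q(I, Y) = 7 - 1*(-96) = 7 + 96 = 103)
1/Q(10, D(10)) = 1/103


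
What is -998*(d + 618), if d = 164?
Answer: -780436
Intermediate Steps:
-998*(d + 618) = -998*(164 + 618) = -998*782 = -780436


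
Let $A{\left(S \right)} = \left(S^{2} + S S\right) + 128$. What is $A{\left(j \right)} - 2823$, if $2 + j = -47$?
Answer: $2107$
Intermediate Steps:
$j = -49$ ($j = -2 - 47 = -49$)
$A{\left(S \right)} = 128 + 2 S^{2}$ ($A{\left(S \right)} = \left(S^{2} + S^{2}\right) + 128 = 2 S^{2} + 128 = 128 + 2 S^{2}$)
$A{\left(j \right)} - 2823 = \left(128 + 2 \left(-49\right)^{2}\right) - 2823 = \left(128 + 2 \cdot 2401\right) - 2823 = \left(128 + 4802\right) - 2823 = 4930 - 2823 = 2107$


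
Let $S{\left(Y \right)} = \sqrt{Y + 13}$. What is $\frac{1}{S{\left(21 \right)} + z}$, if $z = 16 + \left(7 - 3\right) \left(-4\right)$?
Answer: $\frac{\sqrt{34}}{34} \approx 0.1715$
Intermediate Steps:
$S{\left(Y \right)} = \sqrt{13 + Y}$
$z = 0$ ($z = 16 + 4 \left(-4\right) = 16 - 16 = 0$)
$\frac{1}{S{\left(21 \right)} + z} = \frac{1}{\sqrt{13 + 21} + 0} = \frac{1}{\sqrt{34} + 0} = \frac{1}{\sqrt{34}} = \frac{\sqrt{34}}{34}$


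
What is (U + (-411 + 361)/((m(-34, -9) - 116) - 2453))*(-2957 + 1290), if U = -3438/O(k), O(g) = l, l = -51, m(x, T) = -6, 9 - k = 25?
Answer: -196826024/1751 ≈ -1.1241e+5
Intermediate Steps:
k = -16 (k = 9 - 1*25 = 9 - 25 = -16)
O(g) = -51
U = 1146/17 (U = -3438/(-51) = -3438*(-1/51) = 1146/17 ≈ 67.412)
(U + (-411 + 361)/((m(-34, -9) - 116) - 2453))*(-2957 + 1290) = (1146/17 + (-411 + 361)/((-6 - 116) - 2453))*(-2957 + 1290) = (1146/17 - 50/(-122 - 2453))*(-1667) = (1146/17 - 50/(-2575))*(-1667) = (1146/17 - 50*(-1/2575))*(-1667) = (1146/17 + 2/103)*(-1667) = (118072/1751)*(-1667) = -196826024/1751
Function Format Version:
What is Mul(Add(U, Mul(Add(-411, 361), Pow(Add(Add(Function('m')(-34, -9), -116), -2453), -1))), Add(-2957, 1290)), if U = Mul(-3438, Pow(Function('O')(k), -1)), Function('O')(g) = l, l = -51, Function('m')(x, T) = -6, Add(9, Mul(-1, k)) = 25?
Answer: Rational(-196826024, 1751) ≈ -1.1241e+5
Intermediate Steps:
k = -16 (k = Add(9, Mul(-1, 25)) = Add(9, -25) = -16)
Function('O')(g) = -51
U = Rational(1146, 17) (U = Mul(-3438, Pow(-51, -1)) = Mul(-3438, Rational(-1, 51)) = Rational(1146, 17) ≈ 67.412)
Mul(Add(U, Mul(Add(-411, 361), Pow(Add(Add(Function('m')(-34, -9), -116), -2453), -1))), Add(-2957, 1290)) = Mul(Add(Rational(1146, 17), Mul(Add(-411, 361), Pow(Add(Add(-6, -116), -2453), -1))), Add(-2957, 1290)) = Mul(Add(Rational(1146, 17), Mul(-50, Pow(Add(-122, -2453), -1))), -1667) = Mul(Add(Rational(1146, 17), Mul(-50, Pow(-2575, -1))), -1667) = Mul(Add(Rational(1146, 17), Mul(-50, Rational(-1, 2575))), -1667) = Mul(Add(Rational(1146, 17), Rational(2, 103)), -1667) = Mul(Rational(118072, 1751), -1667) = Rational(-196826024, 1751)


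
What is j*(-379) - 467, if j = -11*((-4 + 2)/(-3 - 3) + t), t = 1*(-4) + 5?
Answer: 15275/3 ≈ 5091.7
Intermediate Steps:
t = 1 (t = -4 + 5 = 1)
j = -44/3 (j = -11*((-4 + 2)/(-3 - 3) + 1) = -11*(-2/(-6) + 1) = -11*(-2*(-⅙) + 1) = -11*(⅓ + 1) = -11*4/3 = -44/3 ≈ -14.667)
j*(-379) - 467 = -44/3*(-379) - 467 = 16676/3 - 467 = 15275/3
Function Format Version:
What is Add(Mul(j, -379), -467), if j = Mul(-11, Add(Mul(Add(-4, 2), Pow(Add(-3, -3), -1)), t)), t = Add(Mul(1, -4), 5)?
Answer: Rational(15275, 3) ≈ 5091.7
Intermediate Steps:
t = 1 (t = Add(-4, 5) = 1)
j = Rational(-44, 3) (j = Mul(-11, Add(Mul(Add(-4, 2), Pow(Add(-3, -3), -1)), 1)) = Mul(-11, Add(Mul(-2, Pow(-6, -1)), 1)) = Mul(-11, Add(Mul(-2, Rational(-1, 6)), 1)) = Mul(-11, Add(Rational(1, 3), 1)) = Mul(-11, Rational(4, 3)) = Rational(-44, 3) ≈ -14.667)
Add(Mul(j, -379), -467) = Add(Mul(Rational(-44, 3), -379), -467) = Add(Rational(16676, 3), -467) = Rational(15275, 3)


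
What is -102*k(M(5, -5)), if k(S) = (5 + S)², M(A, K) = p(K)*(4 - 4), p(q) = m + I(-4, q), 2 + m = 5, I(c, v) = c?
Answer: -2550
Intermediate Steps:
m = 3 (m = -2 + 5 = 3)
p(q) = -1 (p(q) = 3 - 4 = -1)
M(A, K) = 0 (M(A, K) = -(4 - 4) = -1*0 = 0)
-102*k(M(5, -5)) = -102*(5 + 0)² = -102*5² = -102*25 = -2550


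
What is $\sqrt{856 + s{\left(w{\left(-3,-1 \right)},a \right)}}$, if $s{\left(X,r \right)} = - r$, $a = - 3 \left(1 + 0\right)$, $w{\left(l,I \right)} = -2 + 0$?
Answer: $\sqrt{859} \approx 29.309$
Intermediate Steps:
$w{\left(l,I \right)} = -2$
$a = -3$ ($a = \left(-3\right) 1 = -3$)
$\sqrt{856 + s{\left(w{\left(-3,-1 \right)},a \right)}} = \sqrt{856 - -3} = \sqrt{856 + 3} = \sqrt{859}$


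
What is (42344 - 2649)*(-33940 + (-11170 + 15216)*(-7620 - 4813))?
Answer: -1998161273310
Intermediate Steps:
(42344 - 2649)*(-33940 + (-11170 + 15216)*(-7620 - 4813)) = 39695*(-33940 + 4046*(-12433)) = 39695*(-33940 - 50303918) = 39695*(-50337858) = -1998161273310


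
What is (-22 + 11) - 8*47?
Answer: -387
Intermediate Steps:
(-22 + 11) - 8*47 = -11 - 376 = -387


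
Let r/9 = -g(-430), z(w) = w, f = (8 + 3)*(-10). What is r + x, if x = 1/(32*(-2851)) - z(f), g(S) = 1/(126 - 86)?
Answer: 50074959/456160 ≈ 109.78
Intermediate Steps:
g(S) = 1/40
f = -110 (f = 11*(-10) = -110)
r = -9/40 (r = 9*(-1*1/40) = 9*(-1/40) = -9/40 ≈ -0.22500)
x = 10035519/91232 (x = 1/(32*(-2851)) - 1*(-110) = 1/(-91232) + 110 = -1/91232 + 110 = 10035519/91232 ≈ 110.00)
r + x = -9/40 + 10035519/91232 = 50074959/456160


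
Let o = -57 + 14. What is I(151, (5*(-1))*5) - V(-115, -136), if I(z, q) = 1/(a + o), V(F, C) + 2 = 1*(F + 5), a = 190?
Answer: 16465/147 ≈ 112.01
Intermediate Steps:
o = -43
V(F, C) = 3 + F (V(F, C) = -2 + 1*(F + 5) = -2 + 1*(5 + F) = -2 + (5 + F) = 3 + F)
I(z, q) = 1/147 (I(z, q) = 1/(190 - 43) = 1/147)
I(151, (5*(-1))*5) - V(-115, -136) = 1/147 - (3 - 115) = 1/147 - 1*(-112) = 1/147 + 112 = 16465/147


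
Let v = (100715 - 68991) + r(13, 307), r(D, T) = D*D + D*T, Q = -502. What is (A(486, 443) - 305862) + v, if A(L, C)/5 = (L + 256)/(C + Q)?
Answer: -15932412/59 ≈ -2.7004e+5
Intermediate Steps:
r(D, T) = D² + D*T
A(L, C) = 5*(256 + L)/(-502 + C) (A(L, C) = 5*((L + 256)/(C - 502)) = 5*((256 + L)/(-502 + C)) = 5*(256 + L)/(-502 + C))
v = 35884 (v = (100715 - 68991) + 13*(13 + 307) = 31724 + 13*320 = 31724 + 4160 = 35884)
(A(486, 443) - 305862) + v = (5*(256 + 486)/(-502 + 443) - 305862) + 35884 = (5*742/(-59) - 305862) + 35884 = (5*(-1/59)*742 - 305862) + 35884 = (-3710/59 - 305862) + 35884 = -18049568/59 + 35884 = -15932412/59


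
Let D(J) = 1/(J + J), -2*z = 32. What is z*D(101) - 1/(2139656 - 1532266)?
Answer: -4859221/61346390 ≈ -0.079210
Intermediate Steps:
z = -16 (z = -1/2*32 = -16)
D(J) = 1/(2*J)
z*D(101) - 1/(2139656 - 1532266) = -8/101 - 1/(2139656 - 1532266) = -8/101 - 1/607390 = -4859221/61346390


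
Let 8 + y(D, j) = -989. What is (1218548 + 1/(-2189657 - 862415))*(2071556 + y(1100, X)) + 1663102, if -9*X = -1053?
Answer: 7700613249812280689/3052072 ≈ 2.5231e+12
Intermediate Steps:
X = 117 (X = -1/9*(-1053) = 117)
y(D, j) = -997 (y(D, j) = -8 - 989 = -997)
(1218548 + 1/(-2189657 - 862415))*(2071556 + y(1100, X)) + 1663102 = (1218548 + 1/(-2189657 - 862415))*(2071556 - 997) + 1663102 = (1218548 + 1/(-3052072))*2070559 + 1663102 = (1218548 - 1/3052072)*2070559 + 1663102 = (3719096231455/3052072)*2070559 + 1663102 = 7700608173905233345/3052072 + 1663102 = 7700613249812280689/3052072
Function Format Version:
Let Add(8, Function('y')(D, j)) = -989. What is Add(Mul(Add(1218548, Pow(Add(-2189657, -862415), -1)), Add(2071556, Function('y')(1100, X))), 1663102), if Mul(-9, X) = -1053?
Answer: Rational(7700613249812280689, 3052072) ≈ 2.5231e+12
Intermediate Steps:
X = 117 (X = Mul(Rational(-1, 9), -1053) = 117)
Function('y')(D, j) = -997 (Function('y')(D, j) = Add(-8, -989) = -997)
Add(Mul(Add(1218548, Pow(Add(-2189657, -862415), -1)), Add(2071556, Function('y')(1100, X))), 1663102) = Add(Mul(Add(1218548, Pow(Add(-2189657, -862415), -1)), Add(2071556, -997)), 1663102) = Add(Mul(Add(1218548, Pow(-3052072, -1)), 2070559), 1663102) = Add(Mul(Add(1218548, Rational(-1, 3052072)), 2070559), 1663102) = Add(Mul(Rational(3719096231455, 3052072), 2070559), 1663102) = Add(Rational(7700608173905233345, 3052072), 1663102) = Rational(7700613249812280689, 3052072)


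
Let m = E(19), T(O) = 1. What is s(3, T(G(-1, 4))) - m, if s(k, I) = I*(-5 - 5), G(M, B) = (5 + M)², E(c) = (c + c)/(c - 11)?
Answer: -59/4 ≈ -14.750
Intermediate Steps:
E(c) = 2*c/(-11 + c) (E(c) = (2*c)/(-11 + c) = 2*c/(-11 + c))
s(k, I) = -10*I (s(k, I) = I*(-10) = -10*I)
m = 19/4 (m = 2*19/(-11 + 19) = 2*19/8 = 2*19*(⅛) = 19/4 ≈ 4.7500)
s(3, T(G(-1, 4))) - m = -10*1 - 1*19/4 = -10 - 19/4 = -59/4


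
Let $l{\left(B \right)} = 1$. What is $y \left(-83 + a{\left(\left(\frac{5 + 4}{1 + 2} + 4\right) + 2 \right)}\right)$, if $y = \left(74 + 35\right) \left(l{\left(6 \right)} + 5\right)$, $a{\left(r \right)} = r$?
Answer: $-48396$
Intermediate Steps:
$y = 654$ ($y = \left(74 + 35\right) \left(1 + 5\right) = 109 \cdot 6 = 654$)
$y \left(-83 + a{\left(\left(\frac{5 + 4}{1 + 2} + 4\right) + 2 \right)}\right) = 654 \left(-83 + \left(\left(\frac{5 + 4}{1 + 2} + 4\right) + 2\right)\right) = 654 \left(-83 + \left(\left(\frac{9}{3} + 4\right) + 2\right)\right) = 654 \left(-83 + \left(\left(9 \cdot \frac{1}{3} + 4\right) + 2\right)\right) = 654 \left(-83 + \left(\left(3 + 4\right) + 2\right)\right) = 654 \left(-83 + \left(7 + 2\right)\right) = 654 \left(-83 + 9\right) = 654 \left(-74\right) = -48396$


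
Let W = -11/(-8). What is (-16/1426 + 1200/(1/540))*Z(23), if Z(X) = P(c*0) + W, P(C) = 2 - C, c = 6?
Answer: 1559330973/713 ≈ 2.1870e+6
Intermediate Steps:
W = 11/8 (W = -11*(-⅛) = 11/8 ≈ 1.3750)
Z(X) = 27/8 (Z(X) = (2 - 6*0) + 11/8 = (2 - 1*0) + 11/8 = (2 + 0) + 11/8 = 2 + 11/8 = 27/8)
(-16/1426 + 1200/(1/540))*Z(23) = (-16/1426 + 1200/(1/540))*(27/8) = (-16*1/1426 + 1200/(1/540))*(27/8) = (-8/713 + 1200*540)*(27/8) = (-8/713 + 648000)*(27/8) = (462023992/713)*(27/8) = 1559330973/713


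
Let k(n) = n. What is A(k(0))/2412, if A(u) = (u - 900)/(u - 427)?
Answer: 25/28609 ≈ 0.00087385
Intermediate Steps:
A(u) = (-900 + u)/(-427 + u)
A(k(0))/2412 = ((-900 + 0)/(-427 + 0))/2412 = (-900/(-427))*(1/2412) = -1/427*(-900)*(1/2412) = (900/427)*(1/2412) = 25/28609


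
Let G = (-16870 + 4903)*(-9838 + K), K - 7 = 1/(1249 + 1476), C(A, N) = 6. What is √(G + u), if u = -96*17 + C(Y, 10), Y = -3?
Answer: 2*√8735946822843/545 ≈ 10846.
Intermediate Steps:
K = 19076/2725 (K = 7 + 1/(1249 + 1476) = 7 + 1/2725 = 19076/2725 ≈ 7.0004)
G = 320589635358/2725 (G = (-16870 + 4903)*(-9838 + 19076/2725) = -11967*(-26789474/2725) = 320589635358/2725 ≈ 1.1765e+8)
u = -1626 (u = -96*17 + 6 = -1632 + 6 = -1626)
√(G + u) = √(320589635358/2725 - 1626) = √(320585204508/2725) = 2*√8735946822843/545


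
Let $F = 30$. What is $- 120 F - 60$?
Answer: $-3660$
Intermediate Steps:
$- 120 F - 60 = \left(-120\right) 30 - 60 = -3600 - 60 = -3660$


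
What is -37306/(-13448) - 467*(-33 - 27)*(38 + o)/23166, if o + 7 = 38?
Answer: 746231251/8653788 ≈ 86.232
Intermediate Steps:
o = 31 (o = -7 + 38 = 31)
-37306/(-13448) - 467*(-33 - 27)*(38 + o)/23166 = -37306/(-13448) - 467*(-33 - 27)*(38 + 31)/23166 = -37306*(-1/13448) - (-28020)*69*(1/23166) = 18653/6724 - 467*(-4140)*(1/23166) = 18653/6724 + 1933380*(1/23166) = 18653/6724 + 107410/1287 = 746231251/8653788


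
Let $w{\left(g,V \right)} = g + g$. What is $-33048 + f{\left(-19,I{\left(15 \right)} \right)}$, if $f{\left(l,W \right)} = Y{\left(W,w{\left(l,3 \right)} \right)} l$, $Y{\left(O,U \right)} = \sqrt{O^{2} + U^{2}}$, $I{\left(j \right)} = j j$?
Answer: $-33048 - 19 \sqrt{52069} \approx -37384.0$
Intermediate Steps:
$I{\left(j \right)} = j^{2}$
$w{\left(g,V \right)} = 2 g$
$f{\left(l,W \right)} = l \sqrt{W^{2} + 4 l^{2}}$ ($f{\left(l,W \right)} = \sqrt{W^{2} + \left(2 l\right)^{2}} l = \sqrt{W^{2} + 4 l^{2}} l = l \sqrt{W^{2} + 4 l^{2}}$)
$-33048 + f{\left(-19,I{\left(15 \right)} \right)} = -33048 - 19 \sqrt{\left(15^{2}\right)^{2} + 4 \left(-19\right)^{2}} = -33048 - 19 \sqrt{225^{2} + 4 \cdot 361} = -33048 - 19 \sqrt{50625 + 1444} = -33048 - 19 \sqrt{52069}$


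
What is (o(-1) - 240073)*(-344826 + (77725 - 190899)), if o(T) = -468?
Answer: 110167778000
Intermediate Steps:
(o(-1) - 240073)*(-344826 + (77725 - 190899)) = (-468 - 240073)*(-344826 + (77725 - 190899)) = -240541*(-344826 - 113174) = -240541*(-458000) = 110167778000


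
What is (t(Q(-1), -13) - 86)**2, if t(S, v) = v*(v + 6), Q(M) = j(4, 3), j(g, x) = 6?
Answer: 25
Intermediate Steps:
Q(M) = 6
t(S, v) = v*(6 + v)
(t(Q(-1), -13) - 86)**2 = (-13*(6 - 13) - 86)**2 = (-13*(-7) - 86)**2 = (91 - 86)**2 = 5**2 = 25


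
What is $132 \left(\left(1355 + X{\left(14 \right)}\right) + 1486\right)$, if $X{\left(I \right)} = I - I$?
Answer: $375012$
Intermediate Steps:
$X{\left(I \right)} = 0$
$132 \left(\left(1355 + X{\left(14 \right)}\right) + 1486\right) = 132 \left(\left(1355 + 0\right) + 1486\right) = 132 \left(1355 + 1486\right) = 132 \cdot 2841 = 375012$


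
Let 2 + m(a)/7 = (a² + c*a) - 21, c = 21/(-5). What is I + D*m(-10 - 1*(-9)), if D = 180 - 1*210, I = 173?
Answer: 3911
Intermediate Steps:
c = -21/5 (c = 21*(-⅕) = -21/5 ≈ -4.2000)
m(a) = -161 + 7*a² - 147*a/5 (m(a) = -14 + 7*((a² - 21*a/5) - 21) = -14 + 7*(-21 + a² - 21*a/5) = -14 + (-147 + 7*a² - 147*a/5) = -161 + 7*a² - 147*a/5)
D = -30 (D = 180 - 210 = -30)
I + D*m(-10 - 1*(-9)) = 173 - 30*(-161 + 7*(-10 - 1*(-9))² - 147*(-10 - 1*(-9))/5) = 173 - 30*(-161 + 7*(-10 + 9)² - 147*(-10 + 9)/5) = 173 - 30*(-161 + 7*(-1)² - 147/5*(-1)) = 173 - 30*(-161 + 7*1 + 147/5) = 173 - 30*(-161 + 7 + 147/5) = 173 - 30*(-623/5) = 173 + 3738 = 3911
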